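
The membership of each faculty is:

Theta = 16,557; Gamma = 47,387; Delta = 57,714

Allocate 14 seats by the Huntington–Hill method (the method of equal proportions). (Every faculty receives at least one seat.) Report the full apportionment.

With divisor 8779: modified quotas Theta 1.886, Gamma 5.398, Delta 6.574.
Geometric-mean thresholds: Theta √(1·2)=1.414, Gamma √(5·6)=5.477, Delta √(6·7)=6.481.
Each quota rounded against its threshold gives Theta 2, Gamma 5, Delta 7 (total 14).

Theta=2; Gamma=5; Delta=7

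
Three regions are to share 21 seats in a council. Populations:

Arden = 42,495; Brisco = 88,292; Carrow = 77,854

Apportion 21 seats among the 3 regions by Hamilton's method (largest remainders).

Arden 4; Brisco 9; Carrow 8

The standard divisor is 208641/21 ≈ 9935.286.
Standard quotas: Arden 4.2772, Brisco 8.8867, Carrow 7.8361.
Lower quotas: Arden 4, Brisco 8, Carrow 7 (sum 19, leaving 2 seats).
Remainders in descending order: Brisco 0.8867, Carrow 0.8361, Arden 0.2772.
The surplus seats go to Brisco, Carrow.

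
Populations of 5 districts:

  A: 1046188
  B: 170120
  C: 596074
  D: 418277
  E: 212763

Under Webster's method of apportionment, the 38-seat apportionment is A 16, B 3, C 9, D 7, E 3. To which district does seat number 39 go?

A

Priority for the next seat is population ÷ (current seats + 0.5).
Priorities: A 63405.333, B 48605.714, C 62744.632, D 55770.267, E 60789.429.
Highest priority: A.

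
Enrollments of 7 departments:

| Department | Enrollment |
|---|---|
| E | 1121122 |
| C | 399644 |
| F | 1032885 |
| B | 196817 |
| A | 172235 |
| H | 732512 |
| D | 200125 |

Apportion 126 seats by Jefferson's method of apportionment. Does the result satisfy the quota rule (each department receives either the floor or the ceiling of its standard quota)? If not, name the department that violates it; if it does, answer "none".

Standard quotas: E 36.640, C 13.061, F 33.757, B 6.432, A 5.629, H 23.940, D 6.540.
Jefferson allocation: E 37, C 13, F 35, B 6, A 5, H 24, D 6.
F has quota 33.757 (lower 33, upper 34) but receives 35 — outside the quota interval.

F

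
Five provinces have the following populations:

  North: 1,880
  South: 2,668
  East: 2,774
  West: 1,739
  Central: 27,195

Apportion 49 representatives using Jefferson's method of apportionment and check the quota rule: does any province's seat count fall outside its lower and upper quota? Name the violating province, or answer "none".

Standard quotas: North 2.541, South 3.606, East 3.749, West 2.350, Central 36.754.
Jefferson allocation: North 2, South 3, East 3, West 2, Central 39.
Central has quota 36.754 (lower 36, upper 37) but receives 39 — outside the quota interval.

Central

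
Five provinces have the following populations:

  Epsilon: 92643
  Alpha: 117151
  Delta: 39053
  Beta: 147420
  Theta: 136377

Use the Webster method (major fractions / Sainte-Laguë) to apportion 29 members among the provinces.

Standard divisor 532644/29 ≈ 18367.034; standard quotas: Epsilon 5.044, Alpha 6.378, Delta 2.126, Beta 8.026, Theta 7.425.
Rounding to the nearest integer gives 5, 6, 2, 8, 7 = 28 seats, so the divisor must be adjusted.
With modified divisor 18100: modified quotas Epsilon 5.118, Alpha 6.472, Delta 2.158, Beta 8.145, Theta 7.535.
Rounding to the nearest integer: Epsilon 5, Alpha 6, Delta 2, Beta 8, Theta 8 (total 29).

Epsilon 5; Alpha 6; Delta 2; Beta 8; Theta 8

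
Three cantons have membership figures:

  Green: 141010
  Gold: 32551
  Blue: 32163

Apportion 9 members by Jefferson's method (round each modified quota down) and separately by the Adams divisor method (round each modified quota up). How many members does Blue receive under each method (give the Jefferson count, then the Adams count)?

Jefferson: Green 7, Gold 1, Blue 1.
Adams: Green 5, Gold 2, Blue 2.
Blue gets 1 under Jefferson and 2 under Adams.

1 and 2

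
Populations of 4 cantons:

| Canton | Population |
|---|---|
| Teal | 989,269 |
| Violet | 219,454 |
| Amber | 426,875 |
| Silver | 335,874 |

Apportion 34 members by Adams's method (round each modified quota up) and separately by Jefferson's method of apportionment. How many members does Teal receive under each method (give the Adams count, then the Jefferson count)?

Adams: Teal 17, Violet 4, Amber 7, Silver 6.
Jefferson: Teal 18, Violet 3, Amber 7, Silver 6.
Teal gets 17 under Adams and 18 under Jefferson.

17 and 18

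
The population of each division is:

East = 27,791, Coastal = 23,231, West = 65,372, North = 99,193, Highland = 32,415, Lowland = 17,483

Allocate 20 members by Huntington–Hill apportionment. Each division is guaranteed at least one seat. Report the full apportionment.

East=2, Coastal=2, West=5, North=8, Highland=2, Lowland=1

With divisor 13244: modified quotas East 2.098, Coastal 1.754, West 4.936, North 7.490, Highland 2.448, Lowland 1.320.
Geometric-mean thresholds: East √(2·3)=2.449, Coastal √(1·2)=1.414, West √(4·5)=4.472, North √(7·8)=7.483, Highland √(2·3)=2.449, Lowland √(1·2)=1.414.
Each quota rounded against its threshold gives East 2, Coastal 2, West 5, North 8, Highland 2, Lowland 1 (total 20).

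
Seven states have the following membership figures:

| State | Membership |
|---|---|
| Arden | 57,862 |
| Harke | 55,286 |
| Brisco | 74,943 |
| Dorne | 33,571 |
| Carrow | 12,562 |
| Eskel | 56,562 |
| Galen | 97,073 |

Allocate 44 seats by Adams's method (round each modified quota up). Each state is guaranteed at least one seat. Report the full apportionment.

Arden 7, Harke 6, Brisco 8, Dorne 4, Carrow 2, Eskel 6, Galen 11

Standard divisor 387859/44 ≈ 8814.977; standard quotas: Arden 6.564, Harke 6.272, Brisco 8.502, Dorne 3.808, Carrow 1.425, Eskel 6.417, Galen 11.012.
Rounding up gives 7, 7, 9, 4, 2, 7, 12 = 48 seats, so the divisor must be adjusted.
With modified divisor 9500: modified quotas Arden 6.091, Harke 5.820, Brisco 7.889, Dorne 3.534, Carrow 1.322, Eskel 5.954, Galen 10.218.
Rounding up: Arden 7, Harke 6, Brisco 8, Dorne 4, Carrow 2, Eskel 6, Galen 11 (total 44).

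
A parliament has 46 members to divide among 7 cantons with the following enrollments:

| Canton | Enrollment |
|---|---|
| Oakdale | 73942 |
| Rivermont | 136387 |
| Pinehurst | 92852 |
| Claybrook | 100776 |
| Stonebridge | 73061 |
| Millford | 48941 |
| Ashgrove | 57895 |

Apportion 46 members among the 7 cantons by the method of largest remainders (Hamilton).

Oakdale: 6, Rivermont: 11, Pinehurst: 7, Claybrook: 8, Stonebridge: 6, Millford: 4, Ashgrove: 4

Total 583854; standard divisor 583854/46 ≈ 12692.478.
Standard quotas: Oakdale 5.8257, Rivermont 10.7455, Pinehurst 7.3155, Claybrook 7.9398, Stonebridge 5.7562, Millford 3.8559, Ashgrove 4.5614.
Lower quotas: Oakdale 5, Rivermont 10, Pinehurst 7, Claybrook 7, Stonebridge 5, Millford 3, Ashgrove 4 (sum 41, leaving 5 seats).
Remainders in descending order: Claybrook 0.9398, Millford 0.8559, Oakdale 0.8257, Stonebridge 0.7562, Rivermont 0.7455, Ashgrove 0.5614, Pinehurst 0.3155.
The surplus seats go to Claybrook, Millford, Oakdale, Stonebridge, Rivermont.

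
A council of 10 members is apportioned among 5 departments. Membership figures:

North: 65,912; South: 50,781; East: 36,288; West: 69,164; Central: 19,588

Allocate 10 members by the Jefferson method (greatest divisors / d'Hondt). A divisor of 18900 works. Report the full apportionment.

With modified divisor 18900: modified quotas North 3.487, South 2.687, East 1.920, West 3.659, Central 1.036.
Rounding down: North 3, South 2, East 1, West 3, Central 1 (total 10).

North=3; South=2; East=1; West=3; Central=1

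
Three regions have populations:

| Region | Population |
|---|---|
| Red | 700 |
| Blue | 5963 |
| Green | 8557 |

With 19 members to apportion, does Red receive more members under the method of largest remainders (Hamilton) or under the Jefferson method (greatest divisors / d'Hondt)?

Hamilton: Red 1, Blue 7, Green 11.
Jefferson: Red 0, Blue 8, Green 11.
Red gets 1 under Hamilton and 0 under Jefferson.

Hamilton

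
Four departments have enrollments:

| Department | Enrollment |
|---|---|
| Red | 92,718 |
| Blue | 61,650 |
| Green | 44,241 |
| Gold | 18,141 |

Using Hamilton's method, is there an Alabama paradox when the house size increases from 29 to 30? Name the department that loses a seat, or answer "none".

At 29 seats: Red 12, Blue 8, Green 6, Gold 3.
At 30 seats: Red 13, Blue 9, Green 6, Gold 2.
Gold drops from 3 to 2.

Gold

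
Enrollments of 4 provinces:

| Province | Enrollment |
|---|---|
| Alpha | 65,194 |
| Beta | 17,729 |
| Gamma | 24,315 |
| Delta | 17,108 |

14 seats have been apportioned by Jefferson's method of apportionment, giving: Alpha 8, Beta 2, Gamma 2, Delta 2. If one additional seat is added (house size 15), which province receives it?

Priority for the next seat is population ÷ (current seats + 1).
Priorities: Alpha 7243.778, Beta 5909.667, Gamma 8105.000, Delta 5702.667.
Highest priority: Gamma.

Gamma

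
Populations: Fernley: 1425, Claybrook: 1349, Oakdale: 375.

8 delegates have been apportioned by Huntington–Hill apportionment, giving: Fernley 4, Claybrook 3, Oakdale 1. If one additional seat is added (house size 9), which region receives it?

Priority for the next seat is population ÷ (√(s·(s+1))).
Priorities: Fernley 318.640, Claybrook 389.423, Oakdale 265.165.
Highest priority: Claybrook.

Claybrook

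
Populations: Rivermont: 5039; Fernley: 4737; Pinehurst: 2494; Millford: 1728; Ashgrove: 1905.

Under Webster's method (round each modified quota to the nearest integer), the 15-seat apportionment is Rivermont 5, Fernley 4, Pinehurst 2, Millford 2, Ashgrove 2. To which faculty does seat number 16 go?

Fernley

Priority for the next seat is population ÷ (current seats + 0.5).
Priorities: Rivermont 916.182, Fernley 1052.667, Pinehurst 997.600, Millford 691.200, Ashgrove 762.000.
Highest priority: Fernley.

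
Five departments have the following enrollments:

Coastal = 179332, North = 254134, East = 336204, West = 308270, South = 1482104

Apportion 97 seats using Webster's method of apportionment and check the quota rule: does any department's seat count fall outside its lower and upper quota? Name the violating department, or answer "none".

Standard quotas: Coastal 6.795, North 9.629, East 12.739, West 11.680, South 56.157.
Webster allocation: Coastal 7, North 10, East 13, West 12, South 55.
South has quota 56.157 (lower 56, upper 57) but receives 55 — outside the quota interval.

South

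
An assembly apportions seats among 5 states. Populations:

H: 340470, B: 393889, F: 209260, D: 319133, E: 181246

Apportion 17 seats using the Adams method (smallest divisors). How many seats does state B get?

4

Standard divisor 1443998/17 ≈ 84941.059; standard quotas: H 4.008, B 4.637, F 2.464, D 3.757, E 2.134.
Rounding up gives 5, 5, 3, 4, 3 = 20 seats, so the divisor must be adjusted.
With modified divisor 101600: modified quotas H 3.351, B 3.877, F 2.060, D 3.141, E 1.784.
Rounding up: H 4, B 4, F 3, D 4, E 2 (total 17).
B receives 4.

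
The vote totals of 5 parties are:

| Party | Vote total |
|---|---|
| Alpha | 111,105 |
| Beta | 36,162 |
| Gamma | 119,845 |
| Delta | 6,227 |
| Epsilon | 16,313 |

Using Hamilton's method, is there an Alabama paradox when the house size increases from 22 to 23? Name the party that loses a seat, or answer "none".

At 22 seats: Alpha 8, Beta 3, Gamma 9, Delta 1, Epsilon 1.
At 23 seats: Alpha 9, Beta 3, Gamma 10, Delta 0, Epsilon 1.
Delta drops from 1 to 0.

Delta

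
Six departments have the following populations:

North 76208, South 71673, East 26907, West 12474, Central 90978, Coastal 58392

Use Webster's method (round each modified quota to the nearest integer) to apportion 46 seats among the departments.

North=10, South=10, East=4, West=2, Central=12, Coastal=8

Standard divisor 336632/46 ≈ 7318.087; standard quotas: North 10.414, South 9.794, East 3.677, West 1.705, Central 12.432, Coastal 7.979.
Rounding to the nearest integer gives North 10, South 10, East 4, West 2, Central 12, Coastal 8 — total 46, matching the house size, so no adjustment is needed.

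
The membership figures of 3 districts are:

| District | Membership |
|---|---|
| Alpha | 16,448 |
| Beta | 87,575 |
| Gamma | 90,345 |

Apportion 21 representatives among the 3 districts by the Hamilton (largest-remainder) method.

Alpha=2; Beta=9; Gamma=10

The standard divisor is 194368/21 ≈ 9255.619.
Standard quotas: Alpha 1.7771, Beta 9.4618, Gamma 9.7611.
Lower quotas: Alpha 1, Beta 9, Gamma 9 (sum 19, leaving 2 seats).
Remainders in descending order: Alpha 0.7771, Gamma 0.7611, Beta 0.4618.
The surplus seats go to Alpha, Gamma.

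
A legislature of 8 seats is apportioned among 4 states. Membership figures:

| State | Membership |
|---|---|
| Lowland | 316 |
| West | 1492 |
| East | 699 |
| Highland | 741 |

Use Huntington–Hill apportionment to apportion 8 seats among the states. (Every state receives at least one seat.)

Lowland=1, West=3, East=2, Highland=2

With divisor 462: modified quotas Lowland 0.684, West 3.229, East 1.513, Highland 1.604.
Geometric-mean thresholds: Lowland (min 1), West √(3·4)=3.464, East √(1·2)=1.414, Highland √(1·2)=1.414.
Each quota rounded against its threshold gives Lowland 1, West 3, East 2, Highland 2 (total 8).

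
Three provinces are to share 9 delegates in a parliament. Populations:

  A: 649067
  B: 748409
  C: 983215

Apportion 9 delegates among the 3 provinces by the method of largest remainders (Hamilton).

A: 2; B: 3; C: 4

The standard divisor is 2380691/9 ≈ 264521.222.
Standard quotas: A 2.4537, B 2.8293, C 3.7170.
Lower quotas: A 2, B 2, C 3 (sum 7, leaving 2 seats).
Remainders in descending order: B 0.8293, C 0.7170, A 0.4537.
Largest remainders: B, C receive the extra seats.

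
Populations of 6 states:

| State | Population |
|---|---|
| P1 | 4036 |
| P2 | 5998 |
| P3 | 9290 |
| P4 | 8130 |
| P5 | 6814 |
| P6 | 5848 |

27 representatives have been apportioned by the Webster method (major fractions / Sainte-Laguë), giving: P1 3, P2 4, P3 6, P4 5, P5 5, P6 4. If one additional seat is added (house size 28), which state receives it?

Priority for the next seat is population ÷ (current seats + 0.5).
Priorities: P1 1153.143, P2 1332.889, P3 1429.231, P4 1478.182, P5 1238.909, P6 1299.556.
Highest priority: P4.

P4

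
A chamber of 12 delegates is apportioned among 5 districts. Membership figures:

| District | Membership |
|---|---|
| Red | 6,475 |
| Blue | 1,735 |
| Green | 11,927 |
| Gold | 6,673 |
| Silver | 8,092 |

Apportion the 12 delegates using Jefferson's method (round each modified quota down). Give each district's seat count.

Standard divisor 34902/12 ≈ 2908.5; standard quotas: Red 2.226, Blue 0.597, Green 4.101, Gold 2.294, Silver 2.782.
Rounding down gives 2, 0, 4, 2, 2 = 10 seats, so the divisor must be adjusted.
With modified divisor 2300: modified quotas Red 2.815, Blue 0.754, Green 5.186, Gold 2.901, Silver 3.518.
Rounding down: Red 2, Blue 0, Green 5, Gold 2, Silver 3 (total 12).

Red: 2, Blue: 0, Green: 5, Gold: 2, Silver: 3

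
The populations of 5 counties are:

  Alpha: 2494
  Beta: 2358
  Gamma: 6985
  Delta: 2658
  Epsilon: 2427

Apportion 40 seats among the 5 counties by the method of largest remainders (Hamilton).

Total 16922; standard divisor 16922/40 ≈ 423.05.
Standard quotas: Alpha 5.8953, Beta 5.5738, Gamma 16.5111, Delta 6.2829, Epsilon 5.7369.
Lower quotas: Alpha 5, Beta 5, Gamma 16, Delta 6, Epsilon 5 (sum 37, leaving 3 seats).
Remainders in descending order: Alpha 0.8953, Epsilon 0.7369, Beta 0.5738, Gamma 0.5111, Delta 0.2829.
Largest remainders: Alpha, Epsilon, Beta receive the extra seats.

Alpha=6; Beta=6; Gamma=16; Delta=6; Epsilon=6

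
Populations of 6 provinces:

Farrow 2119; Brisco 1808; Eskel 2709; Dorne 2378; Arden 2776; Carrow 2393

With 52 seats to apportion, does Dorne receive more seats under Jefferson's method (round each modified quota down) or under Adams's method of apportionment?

Jefferson

Jefferson: Farrow 8, Brisco 6, Eskel 10, Dorne 9, Arden 10, Carrow 9.
Adams: Farrow 8, Brisco 7, Eskel 10, Dorne 8, Arden 10, Carrow 9.
Dorne gets 9 under Jefferson and 8 under Adams.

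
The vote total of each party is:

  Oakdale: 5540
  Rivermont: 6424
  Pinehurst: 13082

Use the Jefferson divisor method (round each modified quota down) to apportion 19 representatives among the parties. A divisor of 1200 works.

With modified divisor 1200: modified quotas Oakdale 4.617, Rivermont 5.353, Pinehurst 10.902.
Rounding down: Oakdale 4, Rivermont 5, Pinehurst 10 (total 19).

Oakdale 4; Rivermont 5; Pinehurst 10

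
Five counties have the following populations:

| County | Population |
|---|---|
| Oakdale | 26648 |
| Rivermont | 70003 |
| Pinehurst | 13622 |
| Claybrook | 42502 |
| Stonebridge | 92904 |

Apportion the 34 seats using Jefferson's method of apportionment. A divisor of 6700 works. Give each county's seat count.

Oakdale: 3, Rivermont: 10, Pinehurst: 2, Claybrook: 6, Stonebridge: 13

With modified divisor 6700: modified quotas Oakdale 3.977, Rivermont 10.448, Pinehurst 2.033, Claybrook 6.344, Stonebridge 13.866.
Rounding down: Oakdale 3, Rivermont 10, Pinehurst 2, Claybrook 6, Stonebridge 13 (total 34).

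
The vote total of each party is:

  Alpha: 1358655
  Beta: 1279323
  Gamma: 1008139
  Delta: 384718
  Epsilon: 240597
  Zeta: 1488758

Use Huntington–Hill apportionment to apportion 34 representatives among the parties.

With divisor 170542: modified quotas Alpha 7.967, Beta 7.502, Gamma 5.911, Delta 2.256, Epsilon 1.411, Zeta 8.730.
Geometric-mean thresholds: Alpha √(7·8)=7.483, Beta √(7·8)=7.483, Gamma √(5·6)=5.477, Delta √(2·3)=2.449, Epsilon √(1·2)=1.414, Zeta √(8·9)=8.485.
Each quota rounded against its threshold gives Alpha 8, Beta 8, Gamma 6, Delta 2, Epsilon 1, Zeta 9 (total 34).

Alpha 8; Beta 8; Gamma 6; Delta 2; Epsilon 1; Zeta 9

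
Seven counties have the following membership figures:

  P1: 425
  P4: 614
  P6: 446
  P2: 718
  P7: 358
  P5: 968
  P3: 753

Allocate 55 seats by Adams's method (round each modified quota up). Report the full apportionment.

Standard divisor 4282/55 ≈ 77.855; standard quotas: P1 5.459, P4 7.887, P6 5.729, P2 9.222, P7 4.598, P5 12.433, P3 9.672.
Rounding up gives 6, 8, 6, 10, 5, 13, 10 = 58 seats, so the divisor must be adjusted.
With modified divisor 84: modified quotas P1 5.060, P4 7.310, P6 5.310, P2 8.548, P7 4.262, P5 11.524, P3 8.964.
Rounding up: P1 6, P4 8, P6 6, P2 9, P7 5, P5 12, P3 9 (total 55).

P1: 6, P4: 8, P6: 6, P2: 9, P7: 5, P5: 12, P3: 9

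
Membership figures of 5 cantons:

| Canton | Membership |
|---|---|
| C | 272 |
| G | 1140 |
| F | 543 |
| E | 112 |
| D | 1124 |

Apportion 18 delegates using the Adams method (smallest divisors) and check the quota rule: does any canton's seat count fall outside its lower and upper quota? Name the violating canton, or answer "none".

none

Standard quotas: C 1.534, G 6.431, F 3.063, E 0.632, D 6.340.
Adams allocation: C 2, G 6, F 3, E 1, D 6.
Every allocation lies between the lower and upper quota.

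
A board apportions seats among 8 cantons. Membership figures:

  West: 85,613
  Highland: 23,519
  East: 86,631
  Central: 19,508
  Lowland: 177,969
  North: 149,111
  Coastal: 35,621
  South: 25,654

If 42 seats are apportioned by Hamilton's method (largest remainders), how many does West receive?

Standard divisor: 603626 ÷ 42 ≈ 14372.048.
Standard quotas: West 5.9569, Highland 1.6364, East 6.0277, Central 1.3574, Lowland 12.3830, North 10.3751, Coastal 2.4785, South 1.7850.
Lower quotas: West 5, Highland 1, East 6, Central 1, Lowland 12, North 10, Coastal 2, South 1 (sum 38, leaving 4 seats).
Remainders in descending order: West 0.9569, South 0.7850, Highland 0.6364, Coastal 0.4785, Lowland 0.3830, North 0.3751, Central 0.3574, East 0.0277.
Largest remainders: West, South, Highland, Coastal receive the extra seats.
West receives 6.

6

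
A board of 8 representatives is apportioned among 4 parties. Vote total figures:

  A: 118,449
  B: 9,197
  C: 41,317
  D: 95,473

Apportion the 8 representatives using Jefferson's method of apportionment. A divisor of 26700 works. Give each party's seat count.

A=4, B=0, C=1, D=3

With modified divisor 26700: modified quotas A 4.436, B 0.344, C 1.547, D 3.576.
Rounding down: A 4, B 0, C 1, D 3 (total 8).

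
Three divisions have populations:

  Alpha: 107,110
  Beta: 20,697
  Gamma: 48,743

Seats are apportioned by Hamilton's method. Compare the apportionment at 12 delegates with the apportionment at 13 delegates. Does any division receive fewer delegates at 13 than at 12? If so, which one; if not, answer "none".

At 12 seats: Alpha 7, Beta 2, Gamma 3.
At 13 seats: Alpha 8, Beta 1, Gamma 4.
Beta drops from 2 to 1.

Beta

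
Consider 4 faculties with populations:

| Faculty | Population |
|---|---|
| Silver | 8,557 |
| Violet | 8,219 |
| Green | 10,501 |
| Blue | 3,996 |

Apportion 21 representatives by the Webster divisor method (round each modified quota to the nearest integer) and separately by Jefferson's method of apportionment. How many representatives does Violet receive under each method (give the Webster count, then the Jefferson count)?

Webster: Silver 6, Violet 5, Green 7, Blue 3.
Jefferson: Silver 6, Violet 6, Green 7, Blue 2.
Violet gets 5 under Webster and 6 under Jefferson.

5 and 6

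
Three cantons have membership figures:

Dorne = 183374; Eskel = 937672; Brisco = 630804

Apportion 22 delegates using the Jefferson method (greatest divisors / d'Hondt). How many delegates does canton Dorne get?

Standard divisor 1751850/22 ≈ 79629.545; standard quotas: Dorne 2.303, Eskel 11.775, Brisco 7.922.
Rounding down gives 2, 11, 7 = 20 seats, so the divisor must be adjusted.
With modified divisor 75100: modified quotas Dorne 2.442, Eskel 12.486, Brisco 8.400.
Rounding down: Dorne 2, Eskel 12, Brisco 8 (total 22).
Dorne receives 2.

2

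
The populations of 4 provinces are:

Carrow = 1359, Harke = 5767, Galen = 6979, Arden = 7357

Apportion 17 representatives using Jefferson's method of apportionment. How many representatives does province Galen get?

Standard divisor 21462/17 ≈ 1262.471; standard quotas: Carrow 1.076, Harke 4.568, Galen 5.528, Arden 5.827.
Rounding down gives 1, 4, 5, 5 = 15 seats, so the divisor must be adjusted.
With modified divisor 1158.3: modified quotas Carrow 1.173, Harke 4.979, Galen 6.025, Arden 6.352.
Rounding down: Carrow 1, Harke 4, Galen 6, Arden 6 (total 17).
Galen receives 6.

6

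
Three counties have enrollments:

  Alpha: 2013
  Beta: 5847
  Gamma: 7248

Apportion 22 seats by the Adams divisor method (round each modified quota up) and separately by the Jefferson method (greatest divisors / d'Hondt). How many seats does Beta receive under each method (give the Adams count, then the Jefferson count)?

9 and 8

Adams: Alpha 3, Beta 9, Gamma 10.
Jefferson: Alpha 3, Beta 8, Gamma 11.
Beta gets 9 under Adams and 8 under Jefferson.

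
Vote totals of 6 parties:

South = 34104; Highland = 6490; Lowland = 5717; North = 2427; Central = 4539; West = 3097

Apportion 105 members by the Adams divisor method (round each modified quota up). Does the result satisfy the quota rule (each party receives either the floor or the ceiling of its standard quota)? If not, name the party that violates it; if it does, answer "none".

Standard quotas: South 63.521, Highland 12.088, Lowland 10.648, North 4.520, Central 8.454, West 5.768.
Adams allocation: South 62, Highland 12, Lowland 11, North 5, Central 9, West 6.
South has quota 63.521 (lower 63, upper 64) but receives 62 — outside the quota interval.

South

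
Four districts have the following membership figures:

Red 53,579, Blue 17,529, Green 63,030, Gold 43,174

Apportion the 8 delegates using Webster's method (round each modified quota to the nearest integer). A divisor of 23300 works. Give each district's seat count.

Red 2, Blue 1, Green 3, Gold 2

With modified divisor 23300: modified quotas Red 2.300, Blue 0.752, Green 2.705, Gold 1.853.
Rounding to the nearest integer: Red 2, Blue 1, Green 3, Gold 2 (total 8).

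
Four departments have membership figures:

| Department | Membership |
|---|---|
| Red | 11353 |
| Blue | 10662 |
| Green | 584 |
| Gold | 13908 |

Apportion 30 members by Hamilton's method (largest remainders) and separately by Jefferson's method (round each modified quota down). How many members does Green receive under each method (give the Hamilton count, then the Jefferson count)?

Hamilton: Red 9, Blue 9, Green 1, Gold 11.
Jefferson: Red 9, Blue 9, Green 0, Gold 12.
Green gets 1 under Hamilton and 0 under Jefferson.

1 and 0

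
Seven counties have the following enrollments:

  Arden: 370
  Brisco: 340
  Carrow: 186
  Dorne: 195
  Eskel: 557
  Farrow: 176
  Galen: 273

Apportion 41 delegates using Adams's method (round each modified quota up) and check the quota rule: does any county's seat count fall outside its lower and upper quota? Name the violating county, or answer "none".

none

Standard quotas: Arden 7.234, Brisco 6.648, Carrow 3.637, Dorne 3.813, Eskel 10.890, Farrow 3.441, Galen 5.338.
Adams allocation: Arden 7, Brisco 7, Carrow 4, Dorne 4, Eskel 10, Farrow 4, Galen 5.
Every allocation lies between the lower and upper quota.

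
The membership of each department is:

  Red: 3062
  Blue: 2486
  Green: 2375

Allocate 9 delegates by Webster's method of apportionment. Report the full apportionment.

Standard divisor 7923/9 ≈ 880.333; standard quotas: Red 3.478, Blue 2.824, Green 2.698.
Rounding to the nearest integer gives Red 3, Blue 3, Green 3 — total 9, matching the house size, so no adjustment is needed.

Red: 3; Blue: 3; Green: 3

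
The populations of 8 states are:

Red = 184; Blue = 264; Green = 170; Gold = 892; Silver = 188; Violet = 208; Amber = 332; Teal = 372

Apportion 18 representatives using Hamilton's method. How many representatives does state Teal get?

The standard divisor is 2610/18 = 145.
Standard quotas: Red 1.269, Blue 1.821, Green 1.172, Gold 6.152, Silver 1.297, Violet 1.434, Amber 2.290, Teal 2.566.
Lower quotas: Red 1, Blue 1, Green 1, Gold 6, Silver 1, Violet 1, Amber 2, Teal 2 (sum 15, leaving 3 seats).
Remainders in descending order: Blue 0.821, Teal 0.566, Violet 0.434, Silver 0.297, Amber 0.290, Red 0.269, Green 0.172, Gold 0.152.
Largest remainders: Blue, Teal, Violet receive the extra seats.
Teal receives 3.

3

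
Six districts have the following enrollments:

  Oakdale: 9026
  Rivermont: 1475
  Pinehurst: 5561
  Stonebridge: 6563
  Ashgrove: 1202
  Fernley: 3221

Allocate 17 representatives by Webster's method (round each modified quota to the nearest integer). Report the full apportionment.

Standard divisor 27048/17 ≈ 1591.059; standard quotas: Oakdale 5.673, Rivermont 0.927, Pinehurst 3.495, Stonebridge 4.125, Ashgrove 0.755, Fernley 2.024.
Rounding to the nearest integer gives Oakdale 6, Rivermont 1, Pinehurst 3, Stonebridge 4, Ashgrove 1, Fernley 2 — total 17, matching the house size, so no adjustment is needed.

Oakdale 6, Rivermont 1, Pinehurst 3, Stonebridge 4, Ashgrove 1, Fernley 2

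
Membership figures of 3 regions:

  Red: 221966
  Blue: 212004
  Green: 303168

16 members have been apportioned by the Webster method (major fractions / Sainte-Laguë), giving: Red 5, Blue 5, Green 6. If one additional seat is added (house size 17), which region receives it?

Green

Priority for the next seat is population ÷ (current seats + 0.5).
Priorities: Red 40357.455, Blue 38546.182, Green 46641.231.
Highest priority: Green.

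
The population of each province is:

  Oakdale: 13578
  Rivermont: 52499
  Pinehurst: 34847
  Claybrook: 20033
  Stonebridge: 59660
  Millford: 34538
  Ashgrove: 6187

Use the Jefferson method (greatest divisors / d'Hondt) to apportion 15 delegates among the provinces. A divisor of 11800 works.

With modified divisor 11800: modified quotas Oakdale 1.151, Rivermont 4.449, Pinehurst 2.953, Claybrook 1.698, Stonebridge 5.056, Millford 2.927, Ashgrove 0.524.
Rounding down: Oakdale 1, Rivermont 4, Pinehurst 2, Claybrook 1, Stonebridge 5, Millford 2, Ashgrove 0 (total 15).

Oakdale: 1; Rivermont: 4; Pinehurst: 2; Claybrook: 1; Stonebridge: 5; Millford: 2; Ashgrove: 0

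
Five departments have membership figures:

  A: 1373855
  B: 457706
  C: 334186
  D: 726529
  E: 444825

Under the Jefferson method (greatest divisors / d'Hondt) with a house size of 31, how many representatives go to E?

4

Standard divisor 3337101/31 ≈ 107648.419; standard quotas: A 12.762, B 4.252, C 3.104, D 6.749, E 4.132.
Rounding down gives 12, 4, 3, 6, 4 = 29 seats, so the divisor must be adjusted.
With modified divisor 101000: modified quotas A 13.603, B 4.532, C 3.309, D 7.193, E 4.404.
Rounding down: A 13, B 4, C 3, D 7, E 4 (total 31).
E receives 4.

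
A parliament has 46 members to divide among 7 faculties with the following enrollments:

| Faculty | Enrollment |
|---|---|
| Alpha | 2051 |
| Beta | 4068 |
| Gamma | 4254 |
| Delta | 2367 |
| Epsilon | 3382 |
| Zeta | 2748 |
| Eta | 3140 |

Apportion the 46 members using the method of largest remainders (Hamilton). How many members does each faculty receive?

Alpha 4, Beta 8, Gamma 9, Delta 5, Epsilon 7, Zeta 6, Eta 7

Total 22010; standard divisor 22010/46 ≈ 478.478.
Standard quotas: Alpha 4.287, Beta 8.502, Gamma 8.891, Delta 4.947, Epsilon 7.068, Zeta 5.743, Eta 6.562.
Lower quotas: Alpha 4, Beta 8, Gamma 8, Delta 4, Epsilon 7, Zeta 5, Eta 6 (sum 42, leaving 4 seats).
Remainders in descending order: Delta 0.947, Gamma 0.891, Zeta 0.743, Eta 0.562, Beta 0.502, Alpha 0.287, Epsilon 0.068.
Largest remainders: Delta, Gamma, Zeta, Eta receive the extra seats.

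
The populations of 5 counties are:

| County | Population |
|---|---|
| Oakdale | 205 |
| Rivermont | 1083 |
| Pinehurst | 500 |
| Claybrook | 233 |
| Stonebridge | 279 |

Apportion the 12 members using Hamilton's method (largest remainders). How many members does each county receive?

The standard divisor is 2300/12 ≈ 191.667.
Standard quotas: Oakdale 1.070, Rivermont 5.650, Pinehurst 2.609, Claybrook 1.216, Stonebridge 1.456.
Lower quotas: Oakdale 1, Rivermont 5, Pinehurst 2, Claybrook 1, Stonebridge 1 (sum 10, leaving 2 seats).
Remainders in descending order: Rivermont 0.650, Pinehurst 0.609, Stonebridge 0.456, Claybrook 0.216, Oakdale 0.070.
The surplus seats go to Rivermont, Pinehurst.

Oakdale 1, Rivermont 6, Pinehurst 3, Claybrook 1, Stonebridge 1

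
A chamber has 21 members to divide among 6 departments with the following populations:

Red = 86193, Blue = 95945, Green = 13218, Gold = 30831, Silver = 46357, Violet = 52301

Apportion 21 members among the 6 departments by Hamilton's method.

Red 6, Blue 6, Green 1, Gold 2, Silver 3, Violet 3

Total 324845; standard divisor 324845/21 ≈ 15468.81.
Standard quotas: Red 5.5721, Blue 6.2025, Green 0.8545, Gold 1.9931, Silver 2.9968, Violet 3.3811.
Lower quotas: Red 5, Blue 6, Green 0, Gold 1, Silver 2, Violet 3 (sum 17, leaving 4 seats).
Remainders in descending order: Silver 0.9968, Gold 0.9931, Green 0.8545, Red 0.5721, Violet 0.3811, Blue 0.2025.
The surplus seats go to Silver, Gold, Green, Red.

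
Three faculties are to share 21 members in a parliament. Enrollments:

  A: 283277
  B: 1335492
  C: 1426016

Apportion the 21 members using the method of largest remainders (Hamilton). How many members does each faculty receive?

A: 2; B: 9; C: 10

The standard divisor is 3044785/21 ≈ 144989.762.
Standard quotas: A 1.9538, B 9.2109, C 9.8353.
Lower quotas: A 1, B 9, C 9 (sum 19, leaving 2 seats).
Remainders in descending order: A 0.9538, C 0.8353, B 0.2109.
Largest remainders: A, C receive the extra seats.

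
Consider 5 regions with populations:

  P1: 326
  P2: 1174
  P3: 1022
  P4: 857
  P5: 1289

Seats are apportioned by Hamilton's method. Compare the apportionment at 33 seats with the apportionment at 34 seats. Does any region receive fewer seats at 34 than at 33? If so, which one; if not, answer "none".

P1

At 33 seats: P1 3, P2 8, P3 7, P4 6, P5 9.
At 34 seats: P1 2, P2 9, P3 8, P4 6, P5 9.
P1 drops from 3 to 2.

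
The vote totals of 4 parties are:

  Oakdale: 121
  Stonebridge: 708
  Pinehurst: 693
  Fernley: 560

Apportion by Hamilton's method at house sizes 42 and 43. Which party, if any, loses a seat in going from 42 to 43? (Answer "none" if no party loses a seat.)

At 42 seats: Oakdale 3, Stonebridge 14, Pinehurst 14, Fernley 11.
At 43 seats: Oakdale 2, Stonebridge 15, Pinehurst 14, Fernley 12.
Oakdale drops from 3 to 2.

Oakdale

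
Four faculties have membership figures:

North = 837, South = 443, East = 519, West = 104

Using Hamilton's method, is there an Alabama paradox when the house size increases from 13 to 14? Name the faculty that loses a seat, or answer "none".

none

At 13 seats: North 6, South 3, East 3, West 1.
At 14 seats: North 6, South 3, East 4, West 1.
No faculty's allocation decreased.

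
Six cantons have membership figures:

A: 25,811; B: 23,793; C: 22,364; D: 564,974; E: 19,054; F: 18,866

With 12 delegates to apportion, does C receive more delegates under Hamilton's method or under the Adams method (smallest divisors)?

Hamilton: A 1, B 1, C 0, D 10, E 0, F 0.
Adams: A 1, B 1, C 1, D 7, E 1, F 1.
C gets 0 under Hamilton and 1 under Adams.

Adams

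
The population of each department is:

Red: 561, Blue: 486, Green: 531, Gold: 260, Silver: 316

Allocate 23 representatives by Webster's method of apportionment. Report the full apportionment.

Red=6, Blue=5, Green=6, Gold=3, Silver=3

Standard divisor 2154/23 ≈ 93.652; standard quotas: Red 5.990, Blue 5.189, Green 5.670, Gold 2.776, Silver 3.374.
Rounding to the nearest integer gives Red 6, Blue 5, Green 6, Gold 3, Silver 3 — total 23, matching the house size, so no adjustment is needed.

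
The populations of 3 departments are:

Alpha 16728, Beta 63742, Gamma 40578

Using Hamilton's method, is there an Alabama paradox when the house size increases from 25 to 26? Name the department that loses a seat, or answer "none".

At 25 seats: Alpha 4, Beta 13, Gamma 8.
At 26 seats: Alpha 3, Beta 14, Gamma 9.
Alpha drops from 4 to 3.

Alpha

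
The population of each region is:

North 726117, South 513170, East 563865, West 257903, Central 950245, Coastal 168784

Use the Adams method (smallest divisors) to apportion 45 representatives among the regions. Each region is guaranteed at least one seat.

North: 10; South: 7; East: 8; West: 4; Central: 13; Coastal: 3

Standard divisor 3180084/45 ≈ 70668.533; standard quotas: North 10.275, South 7.262, East 7.979, West 3.649, Central 13.447, Coastal 2.388.
Rounding up gives 11, 8, 8, 4, 14, 3 = 48 seats, so the divisor must be adjusted.
With modified divisor 76200: modified quotas North 9.529, South 6.735, East 7.400, West 3.385, Central 12.470, Coastal 2.215.
Rounding up: North 10, South 7, East 8, West 4, Central 13, Coastal 3 (total 45).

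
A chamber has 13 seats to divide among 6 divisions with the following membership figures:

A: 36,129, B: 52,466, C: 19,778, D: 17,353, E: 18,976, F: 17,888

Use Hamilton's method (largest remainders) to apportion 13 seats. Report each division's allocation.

The standard divisor is 162590/13 ≈ 12506.923.
Standard quotas: A 2.8887, B 4.1950, C 1.5814, D 1.3875, E 1.5172, F 1.4302.
Lower quotas: A 2, B 4, C 1, D 1, E 1, F 1 (sum 10, leaving 3 seats).
Remainders in descending order: A 0.8887, C 0.5814, E 0.5172, F 0.4302, D 0.3875, B 0.1950.
Largest remainders: A, C, E receive the extra seats.

A 3; B 4; C 2; D 1; E 2; F 1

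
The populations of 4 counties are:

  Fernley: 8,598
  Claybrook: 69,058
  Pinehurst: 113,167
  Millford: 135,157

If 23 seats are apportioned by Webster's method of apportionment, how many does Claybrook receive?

Standard divisor 325980/23 ≈ 14173.043; standard quotas: Fernley 0.607, Claybrook 4.872, Pinehurst 7.985, Millford 9.536.
Rounding to the nearest integer gives 1, 5, 8, 10 = 24 seats, so the divisor must be adjusted.
With modified divisor 14700: modified quotas Fernley 0.585, Claybrook 4.698, Pinehurst 7.698, Millford 9.194.
Rounding to the nearest integer: Fernley 1, Claybrook 5, Pinehurst 8, Millford 9 (total 23).
Claybrook receives 5.

5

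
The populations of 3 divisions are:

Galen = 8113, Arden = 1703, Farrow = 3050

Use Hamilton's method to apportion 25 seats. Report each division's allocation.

Galen 16, Arden 3, Farrow 6

Total 12866; standard divisor 12866/25 ≈ 514.64.
Standard quotas: Galen 15.7644, Arden 3.3091, Farrow 5.9265.
Lower quotas: Galen 15, Arden 3, Farrow 5 (sum 23, leaving 2 seats).
Remainders in descending order: Farrow 0.9265, Galen 0.7644, Arden 0.3091.
Largest remainders: Farrow, Galen receive the extra seats.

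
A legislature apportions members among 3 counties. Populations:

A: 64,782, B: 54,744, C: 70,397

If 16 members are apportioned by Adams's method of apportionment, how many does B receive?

5

Standard divisor 189923/16 ≈ 11870.188; standard quotas: A 5.458, B 4.612, C 5.931.
Rounding up gives 6, 5, 6 = 17 seats, so the divisor must be adjusted.
With modified divisor 13300: modified quotas A 4.871, B 4.116, C 5.293.
Rounding up: A 5, B 5, C 6 (total 16).
B receives 5.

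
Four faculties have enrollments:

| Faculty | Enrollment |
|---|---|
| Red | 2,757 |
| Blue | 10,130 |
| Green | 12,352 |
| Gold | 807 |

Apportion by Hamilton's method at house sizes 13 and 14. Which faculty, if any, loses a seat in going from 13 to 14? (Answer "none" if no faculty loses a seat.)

Gold

At 13 seats: Red 1, Blue 5, Green 6, Gold 1.
At 14 seats: Red 2, Blue 5, Green 7, Gold 0.
Gold drops from 1 to 0.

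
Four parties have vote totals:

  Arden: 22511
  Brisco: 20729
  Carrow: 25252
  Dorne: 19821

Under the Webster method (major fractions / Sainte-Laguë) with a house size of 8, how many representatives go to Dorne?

2

Standard divisor 88313/8 ≈ 11039.125; standard quotas: Arden 2.039, Brisco 1.878, Carrow 2.288, Dorne 1.796.
Rounding to the nearest integer gives Arden 2, Brisco 2, Carrow 2, Dorne 2 — total 8, matching the house size, so no adjustment is needed.
Dorne receives 2.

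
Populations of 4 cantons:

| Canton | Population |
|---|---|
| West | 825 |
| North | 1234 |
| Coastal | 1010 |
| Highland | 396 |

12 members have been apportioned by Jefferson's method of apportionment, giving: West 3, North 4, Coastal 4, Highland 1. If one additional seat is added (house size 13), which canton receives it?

North

Priority for the next seat is population ÷ (current seats + 1).
Priorities: West 206.250, North 246.800, Coastal 202.000, Highland 198.000.
Highest priority: North.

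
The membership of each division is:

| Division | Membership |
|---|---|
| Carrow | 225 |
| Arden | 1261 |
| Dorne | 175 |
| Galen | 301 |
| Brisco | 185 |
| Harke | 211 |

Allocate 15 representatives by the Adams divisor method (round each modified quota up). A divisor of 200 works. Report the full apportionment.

With modified divisor 200: modified quotas Carrow 1.125, Arden 6.305, Dorne 0.875, Galen 1.505, Brisco 0.925, Harke 1.055.
Rounding up: Carrow 2, Arden 7, Dorne 1, Galen 2, Brisco 1, Harke 2 (total 15).

Carrow: 2, Arden: 7, Dorne: 1, Galen: 2, Brisco: 1, Harke: 2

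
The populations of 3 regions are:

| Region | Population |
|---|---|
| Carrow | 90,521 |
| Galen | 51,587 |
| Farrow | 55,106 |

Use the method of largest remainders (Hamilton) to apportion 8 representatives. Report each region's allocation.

Carrow: 4, Galen: 2, Farrow: 2

Total 197214; standard divisor 197214/8 ≈ 24651.75.
Standard quotas: Carrow 3.6720, Galen 2.0926, Farrow 2.2354.
Lower quotas: Carrow 3, Galen 2, Farrow 2 (sum 7, leaving 1 seat).
Remainders in descending order: Carrow 0.6720, Farrow 0.2354, Galen 0.0926.
The surplus seat goes to Carrow.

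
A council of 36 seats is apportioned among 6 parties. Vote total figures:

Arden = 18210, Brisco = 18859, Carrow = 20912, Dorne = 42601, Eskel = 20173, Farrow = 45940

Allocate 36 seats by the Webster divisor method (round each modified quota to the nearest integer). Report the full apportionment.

Standard divisor 166695/36 ≈ 4630.417; standard quotas: Arden 3.933, Brisco 4.073, Carrow 4.516, Dorne 9.200, Eskel 4.357, Farrow 9.921.
Rounding to the nearest integer gives Arden 4, Brisco 4, Carrow 5, Dorne 9, Eskel 4, Farrow 10 — total 36, matching the house size, so no adjustment is needed.

Arden 4, Brisco 4, Carrow 5, Dorne 9, Eskel 4, Farrow 10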